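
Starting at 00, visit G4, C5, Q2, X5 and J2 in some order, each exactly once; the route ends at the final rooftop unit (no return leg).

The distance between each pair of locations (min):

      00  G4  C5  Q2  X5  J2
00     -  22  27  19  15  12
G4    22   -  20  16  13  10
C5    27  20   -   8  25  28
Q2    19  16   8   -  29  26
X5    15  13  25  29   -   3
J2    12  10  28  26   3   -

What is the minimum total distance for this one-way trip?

52 min — the minimum one-way total.

There are 5! = 120 possible orderings.
00→G4→C5→Q2→X5→J2: 22+20+8+29+3 = 82
00→G4→C5→Q2→J2→X5: 22+20+8+26+3 = 79
00→G4→C5→X5→Q2→J2: 22+20+25+29+26 = 122
00→G4→C5→X5→J2→Q2: 22+20+25+3+26 = 96
00→G4→C5→J2→Q2→X5: 22+20+28+26+29 = 125
00→G4→C5→J2→X5→Q2: 22+20+28+3+29 = 102
00→G4→Q2→C5→X5→J2: 22+16+8+25+3 = 74
00→G4→Q2→C5→J2→X5: 22+16+8+28+3 = 77
00→G4→Q2→X5→C5→J2: 22+16+29+25+28 = 120
00→G4→Q2→X5→J2→C5: 22+16+29+3+28 = 98
00→G4→Q2→J2→C5→X5: 22+16+26+28+25 = 117
00→G4→Q2→J2→X5→C5: 22+16+26+3+25 = 92
00→G4→X5→C5→Q2→J2: 22+13+25+8+26 = 94
00→G4→X5→C5→J2→Q2: 22+13+25+28+26 = 114
… (106 more)
00→X5→J2→G4→Q2→C5: 15+3+10+16+8 = 52  ← best
The minimum is 52.
One shortest path: 00 → X5 → J2 → G4 → Q2 → C5.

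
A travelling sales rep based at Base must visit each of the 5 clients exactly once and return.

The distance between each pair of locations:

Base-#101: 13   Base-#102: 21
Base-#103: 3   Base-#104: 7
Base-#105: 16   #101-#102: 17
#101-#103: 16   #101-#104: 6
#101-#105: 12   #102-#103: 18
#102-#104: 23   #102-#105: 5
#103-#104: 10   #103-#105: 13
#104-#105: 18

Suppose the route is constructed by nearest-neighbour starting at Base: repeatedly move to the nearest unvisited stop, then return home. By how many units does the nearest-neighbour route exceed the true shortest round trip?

From Base: #103=3, #104=7, #101=13, #105=16, #102=21 → choose #103 (3).
From #103: #104=10, #105=13, #101=16, #102=18 → choose #104 (10).
From #104: #101=6, #105=18, #102=23 → choose #101 (6).
From #101: #105=12, #102=17 → choose #105 (12).
From #105: #102=5 → choose #102 (5).
NN route Base → #103 → #104 → #101 → #105 → #102 → Base costs 57.
Optimal: Base → #103 → #102 → #105 → #101 → #104 → Base costs 51 (by enumerating all 60 distinct tours).
Excess = 57 − 51 = 6.

6 longer than the optimal tour.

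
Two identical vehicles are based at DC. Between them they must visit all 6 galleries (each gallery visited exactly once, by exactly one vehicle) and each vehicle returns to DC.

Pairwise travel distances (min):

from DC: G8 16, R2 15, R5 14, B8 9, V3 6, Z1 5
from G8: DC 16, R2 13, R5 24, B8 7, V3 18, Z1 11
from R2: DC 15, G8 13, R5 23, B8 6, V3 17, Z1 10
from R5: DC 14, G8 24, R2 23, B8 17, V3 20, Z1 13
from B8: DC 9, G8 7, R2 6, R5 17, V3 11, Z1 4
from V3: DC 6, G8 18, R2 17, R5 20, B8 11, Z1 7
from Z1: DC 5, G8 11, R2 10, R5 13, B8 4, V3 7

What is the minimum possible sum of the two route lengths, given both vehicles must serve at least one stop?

Minimum combined distance: 78 min.

There are 2^5 − 1 = 31 ways to divide the 6 stops into two non-empty groups. For each, the best each vehicle can do is its own shortest tour through its group:
  {G8} + {R2, R5, B8, V3, Z1}: 32 + 60 = 92
  {R2} + {G8, R5, B8, V3, Z1}: 30 + 62 = 92
  {G8, R2} + {R5, B8, V3, Z1}: 44 + 48 = 92
  {R5} + {G8, R2, B8, V3, Z1}: 28 + 52 = 80
  {G8, R5} + {R2, B8, V3, Z1}: 54 + 38 = 92
  {R2, R5} + {G8, B8, V3, Z1}: 52 + 40 = 92
  … (31 splits in total)
  {V3} + {G8, R2, R5, B8, Z1}: 12 + 66 = 78  ← best
Best: vehicle 1 DC → V3 → DC = 12; vehicle 2 DC → G8 → R2 → B8 → Z1 → R5 → DC = 66; combined 78.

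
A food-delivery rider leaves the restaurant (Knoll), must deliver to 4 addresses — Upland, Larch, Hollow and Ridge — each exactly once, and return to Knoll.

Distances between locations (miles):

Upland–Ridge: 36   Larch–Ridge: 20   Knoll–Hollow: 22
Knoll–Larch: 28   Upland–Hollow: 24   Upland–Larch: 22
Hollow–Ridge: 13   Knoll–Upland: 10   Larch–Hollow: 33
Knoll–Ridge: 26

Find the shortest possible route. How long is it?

Minimum total distance: 87 miles.

With 4 stops there are 4!/2 = 12 distinct round trips (a route and its reverse cost the same).
Knoll-Upland-Larch-Hollow-Ridge-Knoll: 10+22+33+13+26 = 104
Knoll-Upland-Larch-Ridge-Hollow-Knoll: 10+22+20+13+22 = 87
Knoll-Upland-Hollow-Larch-Ridge-Knoll: 10+24+33+20+26 = 113
Knoll-Upland-Hollow-Ridge-Larch-Knoll: 10+24+13+20+28 = 95
Knoll-Upland-Ridge-Larch-Hollow-Knoll: 10+36+20+33+22 = 121
Knoll-Upland-Ridge-Hollow-Larch-Knoll: 10+36+13+33+28 = 120
Knoll-Larch-Upland-Hollow-Ridge-Knoll: 28+22+24+13+26 = 113
Knoll-Larch-Upland-Ridge-Hollow-Knoll: 28+22+36+13+22 = 121
Knoll-Larch-Hollow-Upland-Ridge-Knoll: 28+33+24+36+26 = 147
Knoll-Larch-Ridge-Upland-Hollow-Knoll: 28+20+36+24+22 = 130
Knoll-Hollow-Upland-Larch-Ridge-Knoll: 22+24+22+20+26 = 114
Knoll-Hollow-Larch-Upland-Ridge-Knoll: 22+33+22+36+26 = 139
The minimum is 87.
One optimal route: Knoll → Upland → Larch → Ridge → Hollow → Knoll (or its reverse).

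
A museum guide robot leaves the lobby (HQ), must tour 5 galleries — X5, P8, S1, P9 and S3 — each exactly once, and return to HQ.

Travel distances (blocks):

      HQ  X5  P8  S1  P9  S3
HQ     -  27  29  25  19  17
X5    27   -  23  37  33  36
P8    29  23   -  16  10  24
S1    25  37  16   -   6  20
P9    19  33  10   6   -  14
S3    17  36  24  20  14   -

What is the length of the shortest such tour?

There are 60 distinct closed tours to check (reversals are equivalent).
HQ→X5→P8→S1→P9→S3→HQ: 27+23+16+6+14+17 = 103
HQ→X5→P8→S1→S3→P9→HQ: 27+23+16+20+14+19 = 119
HQ→X5→P8→P9→S1→S3→HQ: 27+23+10+6+20+17 = 103
HQ→X5→P8→P9→S3→S1→HQ: 27+23+10+14+20+25 = 119
HQ→X5→P8→S3→S1→P9→HQ: 27+23+24+20+6+19 = 119
HQ→X5→P8→S3→P9→S1→HQ: 27+23+24+14+6+25 = 119
HQ→X5→S1→P8→P9→S3→HQ: 27+37+16+10+14+17 = 121
HQ→X5→S1→P8→S3→P9→HQ: 27+37+16+24+14+19 = 137
HQ→X5→S1→P9→P8→S3→HQ: 27+37+6+10+24+17 = 121
HQ→X5→S1→P9→S3→P8→HQ: 27+37+6+14+24+29 = 137
HQ→X5→S1→S3→P8→P9→HQ: 27+37+20+24+10+19 = 137
HQ→X5→S1→S3→P9→P8→HQ: 27+37+20+14+10+29 = 137
HQ→X5→P9→P8→S1→S3→HQ: 27+33+10+16+20+17 = 123
HQ→X5→P9→P8→S3→S1→HQ: 27+33+10+24+20+25 = 139
… (46 more)
The minimum is 103.
One optimal route: HQ → X5 → P8 → S1 → P9 → S3 → HQ (or its reverse).

103 blocks — the shortest possible round trip.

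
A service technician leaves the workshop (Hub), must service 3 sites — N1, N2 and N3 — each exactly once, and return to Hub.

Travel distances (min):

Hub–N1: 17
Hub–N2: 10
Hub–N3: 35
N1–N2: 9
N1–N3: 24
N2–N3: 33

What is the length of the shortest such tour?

Minimum total distance: 78 min.

Hub → N1 → N2 → N3 → Hub: 17+9+33+35 = 94
Hub → N1 → N3 → N2 → Hub: 17+24+33+10 = 84
Hub → N2 → N1 → N3 → Hub: 10+9+24+35 = 78
The minimum is 78.
One optimal route: Hub → N2 → N1 → N3 → Hub (or its reverse).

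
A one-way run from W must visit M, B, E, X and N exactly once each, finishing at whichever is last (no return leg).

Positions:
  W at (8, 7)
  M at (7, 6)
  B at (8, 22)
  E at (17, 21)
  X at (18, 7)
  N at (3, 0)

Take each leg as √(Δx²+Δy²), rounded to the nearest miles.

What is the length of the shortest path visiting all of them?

Shortest open route: 48 miles.

There are 5! = 120 possible orderings.
W→M→B→E→X→N: 1+16+9+14+17 = 57
W→M→B→E→N→X: 1+16+9+25+17 = 68
W→M→B→X→E→N: 1+16+18+14+25 = 74
W→M→B→X→N→E: 1+16+18+17+25 = 77
W→M→B→N→E→X: 1+16+23+25+14 = 79
W→M→B→N→X→E: 1+16+23+17+14 = 71
W→M→E→B→X→N: 1+18+9+18+17 = 63
W→M→E→B→N→X: 1+18+9+23+17 = 68
W→M→E→X→B→N: 1+18+14+18+23 = 74
W→M→E→X→N→B: 1+18+14+17+23 = 73
W→M→E→N→B→X: 1+18+25+23+18 = 85
W→M→E→N→X→B: 1+18+25+17+18 = 79
W→M→X→B→E→N: 1+11+18+9+25 = 64
W→M→X→B→N→E: 1+11+18+23+25 = 78
… (106 more)
W→M→N→X→E→B: 1+7+17+14+9 = 48  ← best
The minimum is 48.
One shortest path: W → M → N → X → E → B.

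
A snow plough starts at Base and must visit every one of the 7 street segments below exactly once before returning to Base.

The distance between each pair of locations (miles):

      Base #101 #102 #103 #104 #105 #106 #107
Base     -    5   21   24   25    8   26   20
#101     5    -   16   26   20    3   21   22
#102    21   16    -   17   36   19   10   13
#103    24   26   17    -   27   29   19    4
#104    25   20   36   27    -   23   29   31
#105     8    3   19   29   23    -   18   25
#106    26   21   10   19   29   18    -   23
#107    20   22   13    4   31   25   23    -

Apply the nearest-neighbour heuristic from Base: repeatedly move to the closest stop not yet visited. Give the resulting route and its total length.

105 miles along Base → #101 → #105 → #106 → #102 → #107 → #103 → #104 → Base.

At Base the remaining stops are #101 5, #105 8, #107 20, #102 21, #103 24, #104 25, #106 26; go to #101.
At #101 the remaining stops are #105 3, #102 16, #104 20, #106 21, #107 22, #103 26; go to #105.
At #105 the remaining stops are #106 18, #102 19, #104 23, #107 25, #103 29; go to #106.
At #106 the remaining stops are #102 10, #103 19, #107 23, #104 29; go to #102.
At #102 the remaining stops are #107 13, #103 17, #104 36; go to #107.
At #107 the remaining stops are #103 4, #104 31; go to #103.
At #103 the remaining stops are #104 27; go to #104.
Return #104→Base: 25.
Total = 5 + 3 + 18 + 10 + 13 + 4 + 27 + 25 = 105.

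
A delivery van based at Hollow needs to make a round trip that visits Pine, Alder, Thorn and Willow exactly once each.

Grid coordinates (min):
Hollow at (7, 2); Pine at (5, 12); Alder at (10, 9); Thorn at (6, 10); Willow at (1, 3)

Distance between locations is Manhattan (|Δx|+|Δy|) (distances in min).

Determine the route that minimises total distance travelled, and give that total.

Shortest round trip = 38 min.

With 4 stops there are 4!/2 = 12 distinct round trips (a route and its reverse cost the same).
Hollow→Pine→Alder→Thorn→Willow→Hollow: 12+8+5+12+7 = 44
Hollow→Pine→Alder→Willow→Thorn→Hollow: 12+8+15+12+9 = 56
Hollow→Pine→Thorn→Alder→Willow→Hollow: 12+3+5+15+7 = 42
Hollow→Pine→Thorn→Willow→Alder→Hollow: 12+3+12+15+10 = 52
Hollow→Pine→Willow→Alder→Thorn→Hollow: 12+13+15+5+9 = 54
Hollow→Pine→Willow→Thorn→Alder→Hollow: 12+13+12+5+10 = 52
Hollow→Alder→Pine→Thorn→Willow→Hollow: 10+8+3+12+7 = 40
Hollow→Alder→Pine→Willow→Thorn→Hollow: 10+8+13+12+9 = 52
Hollow→Alder→Thorn→Pine→Willow→Hollow: 10+5+3+13+7 = 38
Hollow→Alder→Willow→Pine→Thorn→Hollow: 10+15+13+3+9 = 50
Hollow→Thorn→Pine→Alder→Willow→Hollow: 9+3+8+15+7 = 42
Hollow→Thorn→Alder→Pine→Willow→Hollow: 9+5+8+13+7 = 42
The minimum is 38.
One optimal route: Hollow → Alder → Thorn → Pine → Willow → Hollow (or its reverse).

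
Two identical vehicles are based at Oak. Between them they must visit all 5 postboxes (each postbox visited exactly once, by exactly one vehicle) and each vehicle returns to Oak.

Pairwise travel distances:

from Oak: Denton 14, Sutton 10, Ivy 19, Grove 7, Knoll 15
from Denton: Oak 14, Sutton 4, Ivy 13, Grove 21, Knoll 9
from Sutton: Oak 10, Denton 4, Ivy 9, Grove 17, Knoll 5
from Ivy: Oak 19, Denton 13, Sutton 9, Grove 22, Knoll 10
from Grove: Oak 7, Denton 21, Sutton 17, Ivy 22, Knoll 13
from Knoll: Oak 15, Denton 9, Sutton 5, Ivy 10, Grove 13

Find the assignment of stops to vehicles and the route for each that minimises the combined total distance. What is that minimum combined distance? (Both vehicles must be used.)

Try each way of splitting the stops between the two vehicles (each non-empty) and, for each split, find the best tour for each vehicle:
  {Denton} + {Sutton, Ivy, Grove, Knoll}: 28 + 49 = 77
  {Sutton} + {Denton, Ivy, Grove, Knoll}: 20 + 57 = 77
  {Denton, Sutton} + {Ivy, Grove, Knoll}: 28 + 49 = 77
  {Ivy} + {Denton, Sutton, Grove, Knoll}: 38 + 43 = 81
  {Denton, Ivy} + {Sutton, Grove, Knoll}: 46 + 35 = 81
  {Sutton, Ivy} + {Denton, Grove, Knoll}: 38 + 43 = 81
  … (15 splits in total)
  {Grove} + {Denton, Sutton, Ivy, Knoll}: 14 + 52 = 66  ← best
Best: vehicle 1 Oak → Grove → Oak = 14; vehicle 2 Oak → Denton → Sutton → Ivy → Knoll → Oak = 52; combined 66.

66 — the smallest possible combined total.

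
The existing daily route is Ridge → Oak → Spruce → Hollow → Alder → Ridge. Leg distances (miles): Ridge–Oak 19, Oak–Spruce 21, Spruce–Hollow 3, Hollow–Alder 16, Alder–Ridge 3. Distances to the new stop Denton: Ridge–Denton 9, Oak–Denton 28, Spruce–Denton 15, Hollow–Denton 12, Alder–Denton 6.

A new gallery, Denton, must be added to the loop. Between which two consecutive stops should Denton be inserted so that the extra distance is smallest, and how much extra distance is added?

+2 miles — insert Denton between Hollow and Alder.

Insertion cost between consecutive stops i–j is d(i,Denton) + d(Denton,j) − d(i,j):
  between Ridge and Oak: 9 + 28 − 19 = 18
  between Oak and Spruce: 28 + 15 − 21 = 22
  between Spruce and Hollow: 15 + 12 − 3 = 24
  between Hollow and Alder: 12 + 6 − 16 = 2
  between Alder and Ridge: 6 + 9 − 3 = 12
Cheapest insertion is between Hollow and Alder, adding 2.
New total = 62 + 2 = 64.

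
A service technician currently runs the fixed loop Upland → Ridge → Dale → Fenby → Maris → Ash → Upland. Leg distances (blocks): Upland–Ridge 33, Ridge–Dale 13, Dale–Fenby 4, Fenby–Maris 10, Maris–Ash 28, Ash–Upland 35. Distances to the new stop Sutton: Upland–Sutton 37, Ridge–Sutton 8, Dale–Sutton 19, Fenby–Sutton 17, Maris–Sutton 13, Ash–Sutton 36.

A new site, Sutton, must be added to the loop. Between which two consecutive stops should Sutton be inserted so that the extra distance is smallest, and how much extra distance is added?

Adding 12 blocks by placing Sutton on the Upland–Ridge leg.

Insertion cost between consecutive stops i–j is d(i,Sutton) + d(Sutton,j) − d(i,j):
  between Upland and Ridge: 37 + 8 − 33 = 12
  between Ridge and Dale: 8 + 19 − 13 = 14
  between Dale and Fenby: 19 + 17 − 4 = 32
  between Fenby and Maris: 17 + 13 − 10 = 20
  between Maris and Ash: 13 + 36 − 28 = 21
  between Ash and Upland: 36 + 37 − 35 = 38
Cheapest insertion is between Upland and Ridge, adding 12.
New total = 123 + 12 = 135.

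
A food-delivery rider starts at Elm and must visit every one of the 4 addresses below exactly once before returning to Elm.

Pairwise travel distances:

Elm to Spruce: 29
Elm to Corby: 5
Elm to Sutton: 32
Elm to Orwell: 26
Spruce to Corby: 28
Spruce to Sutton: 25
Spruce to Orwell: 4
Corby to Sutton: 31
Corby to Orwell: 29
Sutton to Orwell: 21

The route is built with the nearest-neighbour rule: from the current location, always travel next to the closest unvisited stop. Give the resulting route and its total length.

At Elm the remaining stops are Corby 5, Orwell 26, Spruce 29, Sutton 32; go to Corby.
At Corby the remaining stops are Spruce 28, Orwell 29, Sutton 31; go to Spruce.
At Spruce the remaining stops are Orwell 4, Sutton 25; go to Orwell.
At Orwell the remaining stops are Sutton 21; go to Sutton.
Return Sutton→Elm: 32.
Total = 5 + 28 + 4 + 21 + 32 = 90.

Total distance 90 via the nearest-neighbour route Elm → Corby → Spruce → Orwell → Sutton → Elm.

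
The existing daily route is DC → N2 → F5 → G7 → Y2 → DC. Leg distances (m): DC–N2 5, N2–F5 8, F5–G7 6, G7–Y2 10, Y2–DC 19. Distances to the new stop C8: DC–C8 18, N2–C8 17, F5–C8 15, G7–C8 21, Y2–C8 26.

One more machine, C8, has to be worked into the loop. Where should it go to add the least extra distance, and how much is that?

Insertion cost between consecutive stops i–j is d(i,C8) + d(C8,j) − d(i,j):
  between DC and N2: 18 + 17 − 5 = 30
  between N2 and F5: 17 + 15 − 8 = 24
  between F5 and G7: 15 + 21 − 6 = 30
  between G7 and Y2: 21 + 26 − 10 = 37
  between Y2 and DC: 26 + 18 − 19 = 25
Cheapest insertion is between N2 and F5, adding 24.
New total = 48 + 24 = 72.

+24 m — insert C8 between N2 and F5.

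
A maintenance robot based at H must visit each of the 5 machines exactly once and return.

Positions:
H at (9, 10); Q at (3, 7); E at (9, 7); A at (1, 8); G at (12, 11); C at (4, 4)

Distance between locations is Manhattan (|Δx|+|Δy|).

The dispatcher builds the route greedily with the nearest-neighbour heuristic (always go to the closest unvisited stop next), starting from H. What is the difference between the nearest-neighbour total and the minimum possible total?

2 longer than the optimal tour.

H: E=3, G=4, Q=9, A=10, C=11 ⇒ E
E: Q=6, G=7, C=8, A=9 ⇒ Q
Q: A=3, C=4, G=13 ⇒ A
A: C=7, G=14 ⇒ C
C: G=15 ⇒ G
NN route H → E → Q → A → C → G → H costs 38.
Optimal: H → E → C → Q → A → G → H costs 36 (by enumerating all 60 distinct tours).
Excess = 38 − 36 = 2.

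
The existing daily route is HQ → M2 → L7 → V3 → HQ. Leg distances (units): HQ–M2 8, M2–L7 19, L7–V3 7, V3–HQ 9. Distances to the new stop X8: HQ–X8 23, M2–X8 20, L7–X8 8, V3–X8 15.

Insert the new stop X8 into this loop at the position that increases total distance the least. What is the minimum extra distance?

Insertion cost between consecutive stops i–j is d(i,X8) + d(X8,j) − d(i,j):
  between HQ and M2: 23 + 20 − 8 = 35
  between M2 and L7: 20 + 8 − 19 = 9
  between L7 and V3: 8 + 15 − 7 = 16
  between V3 and HQ: 15 + 23 − 9 = 29
Cheapest insertion is between M2 and L7, adding 9.
New total = 43 + 9 = 52.

Minimum extra distance: 9, inserting X8 between M2 and L7.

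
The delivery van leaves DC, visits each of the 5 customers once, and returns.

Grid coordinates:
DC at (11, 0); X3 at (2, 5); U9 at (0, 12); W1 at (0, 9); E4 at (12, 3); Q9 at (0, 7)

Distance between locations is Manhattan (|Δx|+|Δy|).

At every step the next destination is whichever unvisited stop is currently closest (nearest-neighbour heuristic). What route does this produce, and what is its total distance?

Total distance 48 via the nearest-neighbour route DC → E4 → X3 → Q9 → W1 → U9 → DC.

From DC: distances to unvisited — E4=4, X3=14, Q9=18, W1=20, U9=23. Nearest is E4 (4).
From E4: distances to unvisited — X3=12, Q9=16, W1=18, U9=21. Nearest is X3 (12).
From X3: distances to unvisited — Q9=4, W1=6, U9=9. Nearest is Q9 (4).
From Q9: distances to unvisited — W1=2, U9=5. Nearest is W1 (2).
From W1: distances to unvisited — U9=3. Nearest is U9 (3).
Return U9→DC: 23.
Total = 4 + 12 + 4 + 2 + 3 + 23 = 48.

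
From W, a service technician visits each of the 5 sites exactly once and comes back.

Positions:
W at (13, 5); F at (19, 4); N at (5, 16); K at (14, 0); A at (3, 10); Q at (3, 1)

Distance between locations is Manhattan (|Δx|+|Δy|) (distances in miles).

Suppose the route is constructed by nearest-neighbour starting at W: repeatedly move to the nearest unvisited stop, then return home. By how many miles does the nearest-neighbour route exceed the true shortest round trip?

Excess over optimum: 6 miles.

From W: K=6, F=7, Q=14, A=15, N=19 → choose K (6).
From K: F=9, Q=12, A=21, N=25 → choose F (9).
From F: Q=19, A=22, N=26 → choose Q (19).
From Q: A=9, N=17 → choose A (9).
From A: N=8 → choose N (8).
NN route W → K → F → Q → A → N → W costs 70.
Optimal: W → F → K → Q → A → N → W costs 64 (by enumerating all 60 distinct tours).
Excess = 70 − 64 = 6.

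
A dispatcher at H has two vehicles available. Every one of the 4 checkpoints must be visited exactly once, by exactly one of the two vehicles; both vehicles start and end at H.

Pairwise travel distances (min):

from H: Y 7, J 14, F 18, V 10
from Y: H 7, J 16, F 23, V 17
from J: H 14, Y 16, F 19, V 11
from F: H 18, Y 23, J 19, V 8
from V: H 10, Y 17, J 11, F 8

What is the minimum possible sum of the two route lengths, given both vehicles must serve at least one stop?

Try each way of splitting the stops between the two vehicles (each non-empty) and, for each split, find the best tour for each vehicle:
  {Y} + {J, F, V}: 14 + 51 = 65
  {J} + {Y, F, V}: 28 + 48 = 76
  {Y, J} + {F, V}: 37 + 36 = 73
  {F} + {Y, J, V}: 36 + 44 = 80
  {Y, F} + {J, V}: 48 + 35 = 83
  {J, F} + {Y, V}: 51 + 34 = 85
  … (7 splits in total)
Best: vehicle 1 H → Y → H = 14; vehicle 2 H → J → F → V → H = 51; combined 65.

Minimum combined distance: 65 min.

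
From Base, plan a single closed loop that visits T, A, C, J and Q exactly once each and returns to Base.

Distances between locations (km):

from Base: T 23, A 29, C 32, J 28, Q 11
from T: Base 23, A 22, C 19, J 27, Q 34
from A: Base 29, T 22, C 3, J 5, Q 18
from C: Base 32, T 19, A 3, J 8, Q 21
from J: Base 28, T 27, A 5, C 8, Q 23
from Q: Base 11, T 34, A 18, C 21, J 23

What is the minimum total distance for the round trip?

There are 60 distinct closed tours to check (reversals are equivalent).
Base → T → A → C → J → Q → Base: 23+22+3+8+23+11 = 90
Base → T → A → C → Q → J → Base: 23+22+3+21+23+28 = 120
Base → T → A → J → C → Q → Base: 23+22+5+8+21+11 = 90
Base → T → A → J → Q → C → Base: 23+22+5+23+21+32 = 126
Base → T → A → Q → C → J → Base: 23+22+18+21+8+28 = 120
Base → T → A → Q → J → C → Base: 23+22+18+23+8+32 = 126
Base → T → C → A → J → Q → Base: 23+19+3+5+23+11 = 84
Base → T → C → A → Q → J → Base: 23+19+3+18+23+28 = 114
Base → T → C → J → A → Q → Base: 23+19+8+5+18+11 = 84
Base → T → C → J → Q → A → Base: 23+19+8+23+18+29 = 120
Base → T → C → Q → A → J → Base: 23+19+21+18+5+28 = 114
Base → T → C → Q → J → A → Base: 23+19+21+23+5+29 = 120
Base → T → J → A → C → Q → Base: 23+27+5+3+21+11 = 90
Base → T → J → A → Q → C → Base: 23+27+5+18+21+32 = 126
… (46 more)
The minimum is 84.
One optimal route: Base → T → C → A → J → Q → Base (or its reverse).

Shortest round trip = 84 km.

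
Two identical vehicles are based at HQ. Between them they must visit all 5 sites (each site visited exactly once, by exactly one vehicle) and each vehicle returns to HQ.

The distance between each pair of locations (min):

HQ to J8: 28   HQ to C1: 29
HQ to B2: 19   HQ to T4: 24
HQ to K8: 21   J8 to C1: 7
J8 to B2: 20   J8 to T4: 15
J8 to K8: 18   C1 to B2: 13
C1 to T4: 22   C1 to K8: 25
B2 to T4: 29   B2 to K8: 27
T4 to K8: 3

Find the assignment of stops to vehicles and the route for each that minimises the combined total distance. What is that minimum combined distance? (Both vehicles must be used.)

Check every non-empty split of the stops between the two vehicles; for each half take its own optimal tour:
  {J8} + {C1, B2, T4, K8}: 56 + 78 = 134
  {C1} + {J8, B2, T4, K8}: 58 + 78 = 136
  {J8, C1} + {B2, T4, K8}: 64 + 72 = 136
  {B2} + {J8, C1, T4, K8}: 38 + 75 = 113
  {J8, B2} + {C1, T4, K8}: 67 + 75 = 142
  {C1, B2} + {J8, T4, K8}: 61 + 67 = 128
  … (15 splits in total)
Best: vehicle 1 HQ → B2 → HQ = 38; vehicle 2 HQ → C1 → J8 → T4 → K8 → HQ = 75; combined 113.

113 min — the smallest possible combined total.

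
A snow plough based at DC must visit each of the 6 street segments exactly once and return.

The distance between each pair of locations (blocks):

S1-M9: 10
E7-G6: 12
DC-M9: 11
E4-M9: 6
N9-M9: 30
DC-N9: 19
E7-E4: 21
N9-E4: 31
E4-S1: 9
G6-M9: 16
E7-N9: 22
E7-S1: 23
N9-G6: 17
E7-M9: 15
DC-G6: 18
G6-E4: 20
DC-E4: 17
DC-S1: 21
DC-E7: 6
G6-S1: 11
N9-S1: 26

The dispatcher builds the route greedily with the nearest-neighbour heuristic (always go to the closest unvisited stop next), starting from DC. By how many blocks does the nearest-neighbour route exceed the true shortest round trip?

The nearest-neighbour route is 11 blocks longer than optimal.

DC: E7=6, M9=11, E4=17, G6=18, N9=19, S1=21 ⇒ E7
E7: G6=12, M9=15, E4=21, N9=22, S1=23 ⇒ G6
G6: S1=11, M9=16, N9=17, E4=20 ⇒ S1
S1: E4=9, M9=10, N9=26 ⇒ E4
E4: M9=6, N9=31 ⇒ M9
M9: N9=30 ⇒ N9
NN route DC → E7 → G6 → S1 → E4 → M9 → N9 → DC costs 93.
Optimal: DC → E7 → N9 → G6 → S1 → E4 → M9 → DC costs 82 (by enumerating all 360 distinct tours).
Excess = 93 − 82 = 11.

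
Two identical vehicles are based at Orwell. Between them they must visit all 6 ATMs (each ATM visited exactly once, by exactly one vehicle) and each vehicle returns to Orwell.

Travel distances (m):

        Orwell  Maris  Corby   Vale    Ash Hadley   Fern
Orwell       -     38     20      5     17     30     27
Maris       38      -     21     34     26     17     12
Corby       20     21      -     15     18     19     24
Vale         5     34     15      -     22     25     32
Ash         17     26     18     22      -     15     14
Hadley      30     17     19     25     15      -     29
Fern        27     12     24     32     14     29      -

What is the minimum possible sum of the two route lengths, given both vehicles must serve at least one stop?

Check every non-empty split of the stops between the two vehicles; for each half take its own optimal tour:
  {Maris} + {Corby, Vale, Ash, Hadley, Fern}: 76 + 95 = 171
  {Corby} + {Maris, Vale, Ash, Hadley, Fern}: 40 + 90 = 130
  {Maris, Corby} + {Vale, Ash, Hadley, Fern}: 79 + 86 = 165
  {Vale} + {Maris, Corby, Ash, Hadley, Fern}: 10 + 99 = 109
  {Maris, Vale} + {Corby, Ash, Hadley, Fern}: 77 + 95 = 172
  {Corby, Vale} + {Maris, Ash, Hadley, Fern}: 40 + 88 = 128
  … (31 splits in total)
Best: vehicle 1 Orwell → Vale → Orwell = 10; vehicle 2 Orwell → Corby → Hadley → Maris → Fern → Ash → Orwell = 99; combined 109.

109 m — the smallest possible combined total.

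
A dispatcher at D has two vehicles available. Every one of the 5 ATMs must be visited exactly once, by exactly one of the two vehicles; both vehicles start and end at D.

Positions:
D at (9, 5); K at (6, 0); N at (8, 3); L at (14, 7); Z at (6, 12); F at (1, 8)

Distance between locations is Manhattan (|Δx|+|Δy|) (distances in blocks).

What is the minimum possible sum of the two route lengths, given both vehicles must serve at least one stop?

Try each way of splitting the stops between the two vehicles (each non-empty) and, for each split, find the best tour for each vehicle:
  {K} + {N, L, Z, F}: 16 + 44 = 60
  {N} + {K, L, Z, F}: 6 + 50 = 56
  {K, N} + {L, Z, F}: 16 + 40 = 56
  {L} + {K, N, Z, F}: 14 + 40 = 54
  {K, L} + {N, Z, F}: 30 + 34 = 64
  {N, L} + {K, Z, F}: 20 + 40 = 60
  … (15 splits in total)
Best: vehicle 1 D → L → D = 14; vehicle 2 D → N → K → Z → F → D = 40; combined 54.

Minimum combined distance: 54 blocks.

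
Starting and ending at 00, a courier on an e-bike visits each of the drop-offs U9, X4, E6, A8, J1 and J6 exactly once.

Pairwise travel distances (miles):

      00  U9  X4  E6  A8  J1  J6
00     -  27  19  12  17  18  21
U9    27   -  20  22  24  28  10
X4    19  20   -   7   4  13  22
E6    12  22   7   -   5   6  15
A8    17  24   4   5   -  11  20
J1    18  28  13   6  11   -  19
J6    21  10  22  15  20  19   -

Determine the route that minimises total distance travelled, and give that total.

00-U9-X4-E6-A8-J1-J6-00: 27+20+7+5+11+19+21 = 110
00-U9-X4-E6-A8-J6-J1-00: 27+20+7+5+20+19+18 = 116
00-U9-X4-E6-J1-A8-J6-00: 27+20+7+6+11+20+21 = 112
00-U9-X4-E6-J1-J6-A8-00: 27+20+7+6+19+20+17 = 116
00-U9-X4-E6-J6-A8-J1-00: 27+20+7+15+20+11+18 = 118
00-U9-X4-E6-J6-J1-A8-00: 27+20+7+15+19+11+17 = 116
00-U9-X4-A8-E6-J1-J6-00: 27+20+4+5+6+19+21 = 102
00-U9-X4-A8-E6-J6-J1-00: 27+20+4+5+15+19+18 = 108
… (352 more)
00-E6-J1-A8-X4-U9-J6-00: 12+6+11+4+20+10+21 = 84  ← best
The minimum is 84.
One optimal route: 00 → E6 → J1 → A8 → X4 → U9 → J6 → 00 (or its reverse).

Shortest round trip = 84 miles.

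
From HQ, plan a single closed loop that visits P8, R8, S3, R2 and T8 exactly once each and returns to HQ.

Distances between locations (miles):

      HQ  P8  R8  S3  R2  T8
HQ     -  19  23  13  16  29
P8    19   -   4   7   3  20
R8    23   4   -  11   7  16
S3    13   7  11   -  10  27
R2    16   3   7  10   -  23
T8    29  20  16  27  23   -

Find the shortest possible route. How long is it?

Minimum total distance: 75 miles.

With 5 stops there are 5!/2 = 60 distinct round trips (a route and its reverse cost the same).
HQ - P8 - R8 - S3 - R2 - T8 - HQ: 19+4+11+10+23+29 = 96
HQ - P8 - R8 - S3 - T8 - R2 - HQ: 19+4+11+27+23+16 = 100
HQ - P8 - R8 - R2 - S3 - T8 - HQ: 19+4+7+10+27+29 = 96
HQ - P8 - R8 - R2 - T8 - S3 - HQ: 19+4+7+23+27+13 = 93
HQ - P8 - R8 - T8 - S3 - R2 - HQ: 19+4+16+27+10+16 = 92
HQ - P8 - R8 - T8 - R2 - S3 - HQ: 19+4+16+23+10+13 = 85
HQ - P8 - S3 - R8 - R2 - T8 - HQ: 19+7+11+7+23+29 = 96
HQ - P8 - S3 - R8 - T8 - R2 - HQ: 19+7+11+16+23+16 = 92
HQ - P8 - S3 - R2 - R8 - T8 - HQ: 19+7+10+7+16+29 = 88
HQ - P8 - S3 - R2 - T8 - R8 - HQ: 19+7+10+23+16+23 = 98
HQ - P8 - S3 - T8 - R8 - R2 - HQ: 19+7+27+16+7+16 = 92
HQ - P8 - S3 - T8 - R2 - R8 - HQ: 19+7+27+23+7+23 = 106
HQ - P8 - R2 - R8 - S3 - T8 - HQ: 19+3+7+11+27+29 = 96
HQ - P8 - R2 - R8 - T8 - S3 - HQ: 19+3+7+16+27+13 = 85
… (46 more)
HQ - S3 - P8 - R2 - R8 - T8 - HQ: 13+7+3+7+16+29 = 75  ← best
The minimum is 75.
One optimal route: HQ → S3 → P8 → R2 → R8 → T8 → HQ (or its reverse).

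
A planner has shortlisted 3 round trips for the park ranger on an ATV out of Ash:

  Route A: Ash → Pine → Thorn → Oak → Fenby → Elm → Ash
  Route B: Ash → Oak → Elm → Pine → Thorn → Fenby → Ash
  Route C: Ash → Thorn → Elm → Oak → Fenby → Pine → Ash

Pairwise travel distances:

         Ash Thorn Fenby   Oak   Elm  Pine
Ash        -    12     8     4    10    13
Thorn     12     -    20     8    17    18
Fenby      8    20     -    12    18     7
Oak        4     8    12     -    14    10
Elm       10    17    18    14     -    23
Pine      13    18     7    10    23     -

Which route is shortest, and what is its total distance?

Route A: 13 + 18 + 8 + 12 + 18 + 10 = 79
Route B: 4 + 14 + 23 + 18 + 20 + 8 = 87
Route C: 12 + 17 + 14 + 12 + 7 + 13 = 75

75 — Route C is the shortest.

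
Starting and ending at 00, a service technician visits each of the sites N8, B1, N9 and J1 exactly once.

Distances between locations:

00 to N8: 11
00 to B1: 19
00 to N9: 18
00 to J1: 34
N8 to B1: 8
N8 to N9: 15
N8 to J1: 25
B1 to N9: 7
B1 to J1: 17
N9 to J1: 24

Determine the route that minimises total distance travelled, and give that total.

78 — the shortest possible round trip.

00 - N8 - B1 - N9 - J1 - 00: 11+8+7+24+34 = 84
00 - N8 - B1 - J1 - N9 - 00: 11+8+17+24+18 = 78
00 - N8 - N9 - B1 - J1 - 00: 11+15+7+17+34 = 84
00 - N8 - N9 - J1 - B1 - 00: 11+15+24+17+19 = 86
00 - N8 - J1 - B1 - N9 - 00: 11+25+17+7+18 = 78
00 - N8 - J1 - N9 - B1 - 00: 11+25+24+7+19 = 86
00 - B1 - N8 - N9 - J1 - 00: 19+8+15+24+34 = 100
00 - B1 - N8 - J1 - N9 - 00: 19+8+25+24+18 = 94
00 - B1 - N9 - N8 - J1 - 00: 19+7+15+25+34 = 100
00 - B1 - J1 - N8 - N9 - 00: 19+17+25+15+18 = 94
00 - N9 - N8 - B1 - J1 - 00: 18+15+8+17+34 = 92
00 - N9 - B1 - N8 - J1 - 00: 18+7+8+25+34 = 92
The minimum is 78.
One optimal route: 00 → N8 → B1 → J1 → N9 → 00 (or its reverse).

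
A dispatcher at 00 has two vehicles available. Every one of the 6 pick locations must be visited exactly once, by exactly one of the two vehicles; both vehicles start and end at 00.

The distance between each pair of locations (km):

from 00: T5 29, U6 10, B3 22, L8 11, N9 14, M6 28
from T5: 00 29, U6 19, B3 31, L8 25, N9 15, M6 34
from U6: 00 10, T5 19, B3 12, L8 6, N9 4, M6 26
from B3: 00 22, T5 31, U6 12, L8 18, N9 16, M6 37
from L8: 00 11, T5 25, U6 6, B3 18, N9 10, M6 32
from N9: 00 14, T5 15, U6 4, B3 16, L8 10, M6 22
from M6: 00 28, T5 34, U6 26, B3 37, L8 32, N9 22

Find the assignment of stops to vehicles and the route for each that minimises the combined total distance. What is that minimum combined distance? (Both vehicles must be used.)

Minimum combined distance: 137 km.

There are 2^5 − 1 = 31 ways to divide the 6 stops into two non-empty groups. For each, the best each vehicle can do is its own shortest tour through its group:
  {T5} + {U6, B3, L8, N9, M6}: 58 + 95 = 153
  {U6} + {T5, B3, L8, N9, M6}: 20 + 122 = 142
  {T5, U6} + {B3, L8, N9, M6}: 58 + 95 = 153
  {B3} + {T5, U6, L8, N9, M6}: 44 + 98 = 142
  {T5, B3} + {U6, L8, N9, M6}: 82 + 71 = 153
  {U6, B3} + {T5, L8, N9, M6}: 44 + 98 = 142
  … (31 splits in total)
  {L8} + {T5, U6, B3, N9, M6}: 22 + 115 = 137  ← best
Best: vehicle 1 00 → L8 → 00 = 22; vehicle 2 00 → U6 → B3 → N9 → T5 → M6 → 00 = 115; combined 137.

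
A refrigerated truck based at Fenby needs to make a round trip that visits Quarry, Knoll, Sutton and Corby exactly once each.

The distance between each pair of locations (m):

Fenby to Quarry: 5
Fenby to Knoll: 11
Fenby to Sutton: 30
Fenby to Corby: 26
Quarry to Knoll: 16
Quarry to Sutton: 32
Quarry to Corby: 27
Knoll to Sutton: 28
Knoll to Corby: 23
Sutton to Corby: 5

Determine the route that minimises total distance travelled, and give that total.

There are 12 distinct closed tours to check (reversals are equivalent).
Fenby → Quarry → Knoll → Sutton → Corby → Fenby: 5+16+28+5+26 = 80
Fenby → Quarry → Knoll → Corby → Sutton → Fenby: 5+16+23+5+30 = 79
Fenby → Quarry → Sutton → Knoll → Corby → Fenby: 5+32+28+23+26 = 114
Fenby → Quarry → Sutton → Corby → Knoll → Fenby: 5+32+5+23+11 = 76
Fenby → Quarry → Corby → Knoll → Sutton → Fenby: 5+27+23+28+30 = 113
Fenby → Quarry → Corby → Sutton → Knoll → Fenby: 5+27+5+28+11 = 76
Fenby → Knoll → Quarry → Sutton → Corby → Fenby: 11+16+32+5+26 = 90
Fenby → Knoll → Quarry → Corby → Sutton → Fenby: 11+16+27+5+30 = 89
Fenby → Knoll → Sutton → Quarry → Corby → Fenby: 11+28+32+27+26 = 124
Fenby → Knoll → Corby → Quarry → Sutton → Fenby: 11+23+27+32+30 = 123
Fenby → Sutton → Quarry → Knoll → Corby → Fenby: 30+32+16+23+26 = 127
Fenby → Sutton → Knoll → Quarry → Corby → Fenby: 30+28+16+27+26 = 127
The minimum is 76.
One optimal route: Fenby → Quarry → Sutton → Corby → Knoll → Fenby (or its reverse).

Minimum total distance: 76 m.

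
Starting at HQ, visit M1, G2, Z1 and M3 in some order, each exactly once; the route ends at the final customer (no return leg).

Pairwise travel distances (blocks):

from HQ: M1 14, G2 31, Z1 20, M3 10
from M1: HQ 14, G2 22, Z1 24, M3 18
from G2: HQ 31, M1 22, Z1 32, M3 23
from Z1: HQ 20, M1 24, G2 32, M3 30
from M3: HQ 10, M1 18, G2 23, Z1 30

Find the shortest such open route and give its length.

Shortest open route: 79 blocks.

There are 4! = 24 possible orderings.
HQ→M1→G2→Z1→M3: 14+22+32+30 = 98
HQ→M1→G2→M3→Z1: 14+22+23+30 = 89
HQ→M1→Z1→G2→M3: 14+24+32+23 = 93
HQ→M1→Z1→M3→G2: 14+24+30+23 = 91
HQ→M1→M3→G2→Z1: 14+18+23+32 = 87
HQ→M1→M3→Z1→G2: 14+18+30+32 = 94
HQ→G2→M1→Z1→M3: 31+22+24+30 = 107
HQ→G2→M1→M3→Z1: 31+22+18+30 = 101
HQ→G2→Z1→M1→M3: 31+32+24+18 = 105
HQ→G2→Z1→M3→M1: 31+32+30+18 = 111
HQ→G2→M3→M1→Z1: 31+23+18+24 = 96
HQ→G2→M3→Z1→M1: 31+23+30+24 = 108
HQ→Z1→M1→G2→M3: 20+24+22+23 = 89
HQ→Z1→M1→M3→G2: 20+24+18+23 = 85
… (10 more)
HQ→M3→G2→M1→Z1: 10+23+22+24 = 79  ← best
The minimum is 79.
One shortest path: HQ → M3 → G2 → M1 → Z1.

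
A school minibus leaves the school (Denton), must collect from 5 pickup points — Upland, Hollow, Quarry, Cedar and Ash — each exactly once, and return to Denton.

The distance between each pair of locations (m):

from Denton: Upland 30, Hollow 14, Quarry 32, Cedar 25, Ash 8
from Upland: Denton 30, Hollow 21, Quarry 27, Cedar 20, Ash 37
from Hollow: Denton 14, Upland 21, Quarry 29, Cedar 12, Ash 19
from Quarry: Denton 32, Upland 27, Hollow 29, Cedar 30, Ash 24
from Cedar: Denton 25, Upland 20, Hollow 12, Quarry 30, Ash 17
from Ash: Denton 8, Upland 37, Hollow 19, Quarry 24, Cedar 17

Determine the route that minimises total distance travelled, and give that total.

There are 60 distinct closed tours to check (reversals are equivalent).
Denton → Upland → Hollow → Quarry → Cedar → Ash → Denton: 30+21+29+30+17+8 = 135
Denton → Upland → Hollow → Quarry → Ash → Cedar → Denton: 30+21+29+24+17+25 = 146
Denton → Upland → Hollow → Cedar → Quarry → Ash → Denton: 30+21+12+30+24+8 = 125
Denton → Upland → Hollow → Cedar → Ash → Quarry → Denton: 30+21+12+17+24+32 = 136
Denton → Upland → Hollow → Ash → Quarry → Cedar → Denton: 30+21+19+24+30+25 = 149
Denton → Upland → Hollow → Ash → Cedar → Quarry → Denton: 30+21+19+17+30+32 = 149
Denton → Upland → Quarry → Hollow → Cedar → Ash → Denton: 30+27+29+12+17+8 = 123
Denton → Upland → Quarry → Hollow → Ash → Cedar → Denton: 30+27+29+19+17+25 = 147
Denton → Upland → Quarry → Cedar → Hollow → Ash → Denton: 30+27+30+12+19+8 = 126
Denton → Upland → Quarry → Cedar → Ash → Hollow → Denton: 30+27+30+17+19+14 = 137
Denton → Upland → Quarry → Ash → Hollow → Cedar → Denton: 30+27+24+19+12+25 = 137
Denton → Upland → Quarry → Ash → Cedar → Hollow → Denton: 30+27+24+17+12+14 = 124
Denton → Upland → Cedar → Hollow → Quarry → Ash → Denton: 30+20+12+29+24+8 = 123
Denton → Upland → Cedar → Hollow → Ash → Quarry → Denton: 30+20+12+19+24+32 = 137
… (46 more)
Denton → Hollow → Cedar → Upland → Quarry → Ash → Denton: 14+12+20+27+24+8 = 105  ← best
The minimum is 105.
One optimal route: Denton → Hollow → Cedar → Upland → Quarry → Ash → Denton (or its reverse).

105 m — the shortest possible round trip.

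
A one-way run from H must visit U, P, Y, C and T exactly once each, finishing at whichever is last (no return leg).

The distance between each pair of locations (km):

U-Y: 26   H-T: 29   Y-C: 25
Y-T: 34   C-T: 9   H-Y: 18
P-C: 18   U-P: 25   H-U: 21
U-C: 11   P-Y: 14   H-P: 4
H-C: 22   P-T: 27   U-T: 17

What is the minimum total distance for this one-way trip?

Shortest open route: 64 km.

There are 5! = 120 possible orderings.
H → U → P → Y → C → T: 21+25+14+25+9 = 94
H → U → P → Y → T → C: 21+25+14+34+9 = 103
H → U → P → C → Y → T: 21+25+18+25+34 = 123
H → U → P → C → T → Y: 21+25+18+9+34 = 107
H → U → P → T → Y → C: 21+25+27+34+25 = 132
H → U → P → T → C → Y: 21+25+27+9+25 = 107
H → U → Y → P → C → T: 21+26+14+18+9 = 88
H → U → Y → P → T → C: 21+26+14+27+9 = 97
H → U → Y → C → P → T: 21+26+25+18+27 = 117
H → U → Y → C → T → P: 21+26+25+9+27 = 108
H → U → Y → T → P → C: 21+26+34+27+18 = 126
H → U → Y → T → C → P: 21+26+34+9+18 = 108
H → U → C → P → Y → T: 21+11+18+14+34 = 98
H → U → C → P → T → Y: 21+11+18+27+34 = 111
… (106 more)
H → P → Y → U → C → T: 4+14+26+11+9 = 64  ← best
The minimum is 64.
One shortest path: H → P → Y → U → C → T.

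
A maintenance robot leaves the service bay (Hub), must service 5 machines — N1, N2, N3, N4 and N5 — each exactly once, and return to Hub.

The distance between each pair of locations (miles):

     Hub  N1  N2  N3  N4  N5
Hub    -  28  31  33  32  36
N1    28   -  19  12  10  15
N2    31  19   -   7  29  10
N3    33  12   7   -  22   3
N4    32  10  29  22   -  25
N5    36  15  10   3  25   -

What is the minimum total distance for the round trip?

98 miles — the shortest possible round trip.

With 5 stops there are 5!/2 = 60 distinct round trips (a route and its reverse cost the same).
Hub→N1→N2→N3→N4→N5→Hub: 28+19+7+22+25+36 = 137
Hub→N1→N2→N3→N5→N4→Hub: 28+19+7+3+25+32 = 114
Hub→N1→N2→N4→N3→N5→Hub: 28+19+29+22+3+36 = 137
Hub→N1→N2→N4→N5→N3→Hub: 28+19+29+25+3+33 = 137
Hub→N1→N2→N5→N3→N4→Hub: 28+19+10+3+22+32 = 114
Hub→N1→N2→N5→N4→N3→Hub: 28+19+10+25+22+33 = 137
Hub→N1→N3→N2→N4→N5→Hub: 28+12+7+29+25+36 = 137
Hub→N1→N3→N2→N5→N4→Hub: 28+12+7+10+25+32 = 114
Hub→N1→N3→N4→N2→N5→Hub: 28+12+22+29+10+36 = 137
Hub→N1→N3→N4→N5→N2→Hub: 28+12+22+25+10+31 = 128
Hub→N1→N3→N5→N2→N4→Hub: 28+12+3+10+29+32 = 114
Hub→N1→N3→N5→N4→N2→Hub: 28+12+3+25+29+31 = 128
Hub→N1→N4→N2→N3→N5→Hub: 28+10+29+7+3+36 = 113
Hub→N1→N4→N2→N5→N3→Hub: 28+10+29+10+3+33 = 113
… (46 more)
Hub→N2→N3→N5→N1→N4→Hub: 31+7+3+15+10+32 = 98  ← best
The minimum is 98.
One optimal route: Hub → N2 → N3 → N5 → N1 → N4 → Hub (or its reverse).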